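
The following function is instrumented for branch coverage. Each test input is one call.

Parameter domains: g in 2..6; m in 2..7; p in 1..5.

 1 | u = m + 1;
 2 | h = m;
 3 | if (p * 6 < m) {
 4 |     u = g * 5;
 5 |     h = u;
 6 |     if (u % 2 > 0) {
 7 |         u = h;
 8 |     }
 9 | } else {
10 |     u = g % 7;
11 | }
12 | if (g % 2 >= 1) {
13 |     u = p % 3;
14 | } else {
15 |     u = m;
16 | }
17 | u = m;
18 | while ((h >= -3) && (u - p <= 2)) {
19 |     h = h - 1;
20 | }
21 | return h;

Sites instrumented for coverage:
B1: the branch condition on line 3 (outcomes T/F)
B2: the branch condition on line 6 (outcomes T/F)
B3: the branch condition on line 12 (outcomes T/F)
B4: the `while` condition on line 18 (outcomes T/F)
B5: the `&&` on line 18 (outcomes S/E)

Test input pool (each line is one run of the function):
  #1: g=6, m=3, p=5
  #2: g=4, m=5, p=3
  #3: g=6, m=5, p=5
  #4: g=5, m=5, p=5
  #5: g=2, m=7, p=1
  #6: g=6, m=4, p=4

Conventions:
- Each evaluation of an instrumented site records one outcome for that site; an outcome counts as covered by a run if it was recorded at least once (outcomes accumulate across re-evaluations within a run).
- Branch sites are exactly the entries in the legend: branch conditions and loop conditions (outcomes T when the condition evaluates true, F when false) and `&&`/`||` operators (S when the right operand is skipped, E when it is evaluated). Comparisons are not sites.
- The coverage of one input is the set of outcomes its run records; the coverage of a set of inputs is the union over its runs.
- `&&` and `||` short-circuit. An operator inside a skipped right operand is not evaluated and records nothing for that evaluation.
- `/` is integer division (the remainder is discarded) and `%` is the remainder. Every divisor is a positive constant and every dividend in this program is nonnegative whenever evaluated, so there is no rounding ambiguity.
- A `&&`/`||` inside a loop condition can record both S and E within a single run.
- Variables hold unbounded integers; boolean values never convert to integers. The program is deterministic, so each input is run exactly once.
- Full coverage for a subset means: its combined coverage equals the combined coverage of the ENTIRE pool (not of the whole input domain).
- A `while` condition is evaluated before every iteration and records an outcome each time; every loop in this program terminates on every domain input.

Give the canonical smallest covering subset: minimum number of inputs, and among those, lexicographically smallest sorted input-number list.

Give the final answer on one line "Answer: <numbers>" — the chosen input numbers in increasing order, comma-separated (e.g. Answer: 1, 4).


input #1, g=6, m=3, p=5: events B1->F, B3->F, B5->E, B4->T, B5->E, B4->T, B5->E, B4->T, B5->E, B4->T, B5->E, B4->T, B5->E, B4->T, ...; outcomes B1=F, B3=F, B4=T, B4=F, B5=S, B5=E
input #2, g=4, m=5, p=3: events B1->F, B3->F, B5->E, B4->T, B5->E, B4->T, B5->E, B4->T, B5->E, B4->T, B5->E, B4->T, B5->E, B4->T, ...; outcomes B1=F, B3=F, B4=T, B4=F, B5=S, B5=E
input #3, g=6, m=5, p=5: events B1->F, B3->F, B5->E, B4->T, B5->E, B4->T, B5->E, B4->T, B5->E, B4->T, B5->E, B4->T, B5->E, B4->T, ...; outcomes B1=F, B3=F, B4=T, B4=F, B5=S, B5=E
input #4, g=5, m=5, p=5: events B1->F, B3->T, B5->E, B4->T, B5->E, B4->T, B5->E, B4->T, B5->E, B4->T, B5->E, B4->T, B5->E, B4->T, ...; outcomes B1=F, B3=T, B4=T, B4=F, B5=S, B5=E
input #5, g=2, m=7, p=1: events B1->T, B2->F, B3->F, B5->E, B4->F; outcomes B1=T, B2=F, B3=F, B4=F, B5=E
input #6, g=6, m=4, p=4: events B1->F, B3->F, B5->E, B4->T, B5->E, B4->T, B5->E, B4->T, B5->E, B4->T, B5->E, B4->T, B5->E, B4->T, ...; outcomes B1=F, B3=F, B4=T, B4=F, B5=S, B5=E
union over all inputs: B1=T, B1=F, B2=F, B3=T, B3=F, B4=T, B4=F, B5=S, B5=E (9 outcomes)
every size-1 subset falls short of the 9 outcomes (best: 6/9)
at size 2, {4, 5} reaches all 9 outcomes; every lexicographically earlier size-2 subset fails
Answer: 4, 5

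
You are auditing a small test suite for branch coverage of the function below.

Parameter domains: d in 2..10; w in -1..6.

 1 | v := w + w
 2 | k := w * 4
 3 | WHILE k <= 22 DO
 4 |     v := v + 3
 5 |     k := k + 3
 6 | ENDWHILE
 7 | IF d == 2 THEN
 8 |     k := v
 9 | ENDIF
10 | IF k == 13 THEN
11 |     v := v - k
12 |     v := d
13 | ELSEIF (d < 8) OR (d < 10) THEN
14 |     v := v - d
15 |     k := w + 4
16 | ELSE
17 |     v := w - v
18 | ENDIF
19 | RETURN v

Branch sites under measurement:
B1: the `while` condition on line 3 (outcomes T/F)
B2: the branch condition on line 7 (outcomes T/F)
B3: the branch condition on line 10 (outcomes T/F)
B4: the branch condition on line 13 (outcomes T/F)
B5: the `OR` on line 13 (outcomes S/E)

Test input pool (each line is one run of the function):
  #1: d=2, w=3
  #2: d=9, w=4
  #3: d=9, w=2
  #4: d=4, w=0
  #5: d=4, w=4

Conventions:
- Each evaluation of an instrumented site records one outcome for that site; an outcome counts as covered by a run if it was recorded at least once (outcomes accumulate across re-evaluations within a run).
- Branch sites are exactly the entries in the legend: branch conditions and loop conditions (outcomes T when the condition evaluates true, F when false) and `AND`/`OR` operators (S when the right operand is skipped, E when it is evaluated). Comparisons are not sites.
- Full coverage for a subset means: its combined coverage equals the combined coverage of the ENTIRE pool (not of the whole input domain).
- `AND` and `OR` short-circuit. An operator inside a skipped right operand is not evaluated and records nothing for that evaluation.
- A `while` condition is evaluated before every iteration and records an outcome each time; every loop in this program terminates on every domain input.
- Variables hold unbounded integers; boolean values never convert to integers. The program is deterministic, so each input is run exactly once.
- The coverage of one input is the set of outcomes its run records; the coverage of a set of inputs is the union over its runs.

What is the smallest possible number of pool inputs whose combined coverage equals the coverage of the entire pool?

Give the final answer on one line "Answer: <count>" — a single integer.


input #1, d=2, w=3: events B1->T, B1->T, B1->T, B1->T, B1->F, B2->T, B3->F, B5->S, B4->T; outcomes B1=T, B1=F, B2=T, B3=F, B4=T, B5=S
input #2, d=9, w=4: events B1->T, B1->T, B1->T, B1->F, B2->F, B3->F, B5->E, B4->T; outcomes B1=T, B1=F, B2=F, B3=F, B4=T, B5=E
input #3, d=9, w=2: events B1->T, B1->T, B1->T, B1->T, B1->T, B1->F, B2->F, B3->F, B5->E, B4->T; outcomes B1=T, B1=F, B2=F, B3=F, B4=T, B5=E
input #4, d=4, w=0: events B1->T, B1->T, B1->T, B1->T, B1->T, B1->T, B1->T, B1->T, B1->F, B2->F, B3->F, B5->S, B4->T; outcomes B1=T, B1=F, B2=F, B3=F, B4=T, B5=S
input #5, d=4, w=4: events B1->T, B1->T, B1->T, B1->F, B2->F, B3->F, B5->S, B4->T; outcomes B1=T, B1=F, B2=F, B3=F, B4=T, B5=S
pool-wide coverage (8 outcomes): B1=T, B1=F, B2=T, B2=F, B3=F, B4=T, B5=S, B5=E
every size-1 subset falls short of the 8 outcomes (best: 6/8)
size 2: inputs {1, 2} cover all 8 outcomes, and no lexicographically smaller subset of this size does
Answer: 2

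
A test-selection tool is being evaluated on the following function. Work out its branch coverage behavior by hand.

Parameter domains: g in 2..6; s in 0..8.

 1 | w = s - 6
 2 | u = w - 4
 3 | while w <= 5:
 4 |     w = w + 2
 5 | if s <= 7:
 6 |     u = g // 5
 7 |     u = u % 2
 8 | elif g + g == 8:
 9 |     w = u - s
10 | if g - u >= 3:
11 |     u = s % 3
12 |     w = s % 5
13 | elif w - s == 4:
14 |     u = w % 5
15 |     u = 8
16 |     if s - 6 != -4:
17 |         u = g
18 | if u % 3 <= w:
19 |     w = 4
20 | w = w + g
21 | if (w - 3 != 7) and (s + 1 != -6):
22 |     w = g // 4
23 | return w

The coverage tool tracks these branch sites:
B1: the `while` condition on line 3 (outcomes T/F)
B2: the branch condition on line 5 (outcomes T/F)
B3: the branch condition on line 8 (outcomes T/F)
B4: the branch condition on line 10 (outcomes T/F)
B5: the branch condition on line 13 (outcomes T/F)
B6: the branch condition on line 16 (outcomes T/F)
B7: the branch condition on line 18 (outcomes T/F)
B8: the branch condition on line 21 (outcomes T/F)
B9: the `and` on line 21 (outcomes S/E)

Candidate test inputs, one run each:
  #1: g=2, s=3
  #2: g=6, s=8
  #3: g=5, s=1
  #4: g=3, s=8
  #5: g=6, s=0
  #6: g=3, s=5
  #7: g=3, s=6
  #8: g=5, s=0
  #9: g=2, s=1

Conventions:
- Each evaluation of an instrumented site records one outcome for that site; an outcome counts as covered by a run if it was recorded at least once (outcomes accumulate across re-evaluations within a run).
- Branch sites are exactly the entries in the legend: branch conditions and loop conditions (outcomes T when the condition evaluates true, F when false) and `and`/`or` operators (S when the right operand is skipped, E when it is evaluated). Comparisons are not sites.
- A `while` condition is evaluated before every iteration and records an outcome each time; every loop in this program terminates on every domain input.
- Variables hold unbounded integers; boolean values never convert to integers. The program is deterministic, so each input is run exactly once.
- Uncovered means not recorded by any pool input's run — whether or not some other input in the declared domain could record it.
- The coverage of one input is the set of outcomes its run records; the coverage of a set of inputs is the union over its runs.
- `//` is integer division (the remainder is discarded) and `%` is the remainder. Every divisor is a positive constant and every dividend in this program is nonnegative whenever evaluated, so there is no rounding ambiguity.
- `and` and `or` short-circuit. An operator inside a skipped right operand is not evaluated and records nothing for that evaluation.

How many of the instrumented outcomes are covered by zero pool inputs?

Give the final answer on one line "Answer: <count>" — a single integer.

#1 (g=2, s=3) -> B1->T, B1->T, B1->T, B1->T, B1->T, B1->F, B2->T, B4->F, B5->T, B6->T, B7->T, B9->E, B8->T; covered: B1=T, B1=F, B2=T, B4=F, B5=T, B6=T, B7=T, B8=T, B9=E
#2 (g=6, s=8) -> B1->T, B1->T, B1->F, B2->F, B3->F, B4->T, B7->T, B9->S, B8->F; covered: B1=T, B1=F, B2=F, B3=F, B4=T, B7=T, B8=F, B9=S
#3 (g=5, s=1) -> B1->T, B1->T, B1->T, B1->T, B1->T, B1->T, B1->F, B2->T, B4->T, B7->T, B9->E, B8->T; covered: B1=T, B1=F, B2=T, B4=T, B7=T, B8=T, B9=E
#4 (g=3, s=8) -> B1->T, B1->T, B1->F, B2->F, B3->F, B4->T, B7->T, B9->E, B8->T; covered: B1=T, B1=F, B2=F, B3=F, B4=T, B7=T, B8=T, B9=E
#5 (g=6, s=0) -> B1->T, B1->T, B1->T, B1->T, B1->T, B1->T, B1->F, B2->T, B4->T, B7->T, B9->S, B8->F; covered: B1=T, B1=F, B2=T, B4=T, B7=T, B8=F, B9=S
#6 (g=3, s=5) -> B1->T, B1->T, B1->T, B1->T, B1->F, B2->T, B4->T, B7->F, B9->E, B8->T; covered: B1=T, B1=F, B2=T, B4=T, B7=F, B8=T, B9=E
#7 (g=3, s=6) -> B1->T, B1->T, B1->T, B1->F, B2->T, B4->T, B7->T, B9->E, B8->T; covered: B1=T, B1=F, B2=T, B4=T, B7=T, B8=T, B9=E
#8 (g=5, s=0) -> B1->T, B1->T, B1->T, B1->T, B1->T, B1->T, B1->F, B2->T, B4->T, B7->T, B9->E, B8->T; covered: B1=T, B1=F, B2=T, B4=T, B7=T, B8=T, B9=E
#9 (g=2, s=1) -> B1->T, B1->T, B1->T, B1->T, B1->T, B1->T, B1->F, B2->T, B4->F, B5->F, B7->T, B9->E, B8->T; covered: B1=T, B1=F, B2=T, B4=F, B5=F, B7=T, B8=T, B9=E
union over the pool: B1=T, B1=F, B2=T, B2=F, B3=F, B4=T, B4=F, B5=T, B5=F, B6=T, B7=T, B7=F, B8=T, B8=F, B9=S, B9=E
uncovered (2 of 18): B3=T, B6=F

Answer: 2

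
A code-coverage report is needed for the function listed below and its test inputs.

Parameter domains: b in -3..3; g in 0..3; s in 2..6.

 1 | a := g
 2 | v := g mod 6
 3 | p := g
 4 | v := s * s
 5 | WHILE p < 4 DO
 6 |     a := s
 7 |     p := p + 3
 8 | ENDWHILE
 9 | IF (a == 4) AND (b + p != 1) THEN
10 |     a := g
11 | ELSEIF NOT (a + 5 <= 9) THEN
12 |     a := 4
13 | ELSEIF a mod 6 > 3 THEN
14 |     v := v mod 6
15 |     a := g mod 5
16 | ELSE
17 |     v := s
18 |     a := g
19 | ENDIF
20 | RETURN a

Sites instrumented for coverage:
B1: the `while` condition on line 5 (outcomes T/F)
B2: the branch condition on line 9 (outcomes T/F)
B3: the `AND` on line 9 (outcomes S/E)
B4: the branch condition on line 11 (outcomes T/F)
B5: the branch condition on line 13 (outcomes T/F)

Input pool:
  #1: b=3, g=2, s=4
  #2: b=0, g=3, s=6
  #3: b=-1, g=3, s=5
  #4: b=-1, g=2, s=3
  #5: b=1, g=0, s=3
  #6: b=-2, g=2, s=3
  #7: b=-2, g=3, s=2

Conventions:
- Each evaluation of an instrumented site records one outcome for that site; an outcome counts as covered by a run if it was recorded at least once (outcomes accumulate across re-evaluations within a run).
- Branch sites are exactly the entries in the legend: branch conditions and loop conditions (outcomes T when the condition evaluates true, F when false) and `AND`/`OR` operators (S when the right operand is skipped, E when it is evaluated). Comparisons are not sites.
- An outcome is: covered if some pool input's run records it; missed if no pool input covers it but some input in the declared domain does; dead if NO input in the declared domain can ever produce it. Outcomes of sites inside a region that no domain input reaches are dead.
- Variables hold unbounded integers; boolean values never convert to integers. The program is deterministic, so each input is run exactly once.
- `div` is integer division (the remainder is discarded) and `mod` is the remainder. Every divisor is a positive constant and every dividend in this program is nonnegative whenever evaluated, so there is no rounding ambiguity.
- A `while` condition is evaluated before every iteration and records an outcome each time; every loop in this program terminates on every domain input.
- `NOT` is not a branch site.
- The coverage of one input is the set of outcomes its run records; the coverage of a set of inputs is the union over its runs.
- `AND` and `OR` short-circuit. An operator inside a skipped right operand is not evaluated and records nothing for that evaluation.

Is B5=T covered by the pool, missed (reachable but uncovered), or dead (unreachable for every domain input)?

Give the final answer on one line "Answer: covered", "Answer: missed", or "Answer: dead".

no pool input records B5=T
but domain input (b=-3, g=1, s=4) does record it -> reachable, so missed

Answer: missed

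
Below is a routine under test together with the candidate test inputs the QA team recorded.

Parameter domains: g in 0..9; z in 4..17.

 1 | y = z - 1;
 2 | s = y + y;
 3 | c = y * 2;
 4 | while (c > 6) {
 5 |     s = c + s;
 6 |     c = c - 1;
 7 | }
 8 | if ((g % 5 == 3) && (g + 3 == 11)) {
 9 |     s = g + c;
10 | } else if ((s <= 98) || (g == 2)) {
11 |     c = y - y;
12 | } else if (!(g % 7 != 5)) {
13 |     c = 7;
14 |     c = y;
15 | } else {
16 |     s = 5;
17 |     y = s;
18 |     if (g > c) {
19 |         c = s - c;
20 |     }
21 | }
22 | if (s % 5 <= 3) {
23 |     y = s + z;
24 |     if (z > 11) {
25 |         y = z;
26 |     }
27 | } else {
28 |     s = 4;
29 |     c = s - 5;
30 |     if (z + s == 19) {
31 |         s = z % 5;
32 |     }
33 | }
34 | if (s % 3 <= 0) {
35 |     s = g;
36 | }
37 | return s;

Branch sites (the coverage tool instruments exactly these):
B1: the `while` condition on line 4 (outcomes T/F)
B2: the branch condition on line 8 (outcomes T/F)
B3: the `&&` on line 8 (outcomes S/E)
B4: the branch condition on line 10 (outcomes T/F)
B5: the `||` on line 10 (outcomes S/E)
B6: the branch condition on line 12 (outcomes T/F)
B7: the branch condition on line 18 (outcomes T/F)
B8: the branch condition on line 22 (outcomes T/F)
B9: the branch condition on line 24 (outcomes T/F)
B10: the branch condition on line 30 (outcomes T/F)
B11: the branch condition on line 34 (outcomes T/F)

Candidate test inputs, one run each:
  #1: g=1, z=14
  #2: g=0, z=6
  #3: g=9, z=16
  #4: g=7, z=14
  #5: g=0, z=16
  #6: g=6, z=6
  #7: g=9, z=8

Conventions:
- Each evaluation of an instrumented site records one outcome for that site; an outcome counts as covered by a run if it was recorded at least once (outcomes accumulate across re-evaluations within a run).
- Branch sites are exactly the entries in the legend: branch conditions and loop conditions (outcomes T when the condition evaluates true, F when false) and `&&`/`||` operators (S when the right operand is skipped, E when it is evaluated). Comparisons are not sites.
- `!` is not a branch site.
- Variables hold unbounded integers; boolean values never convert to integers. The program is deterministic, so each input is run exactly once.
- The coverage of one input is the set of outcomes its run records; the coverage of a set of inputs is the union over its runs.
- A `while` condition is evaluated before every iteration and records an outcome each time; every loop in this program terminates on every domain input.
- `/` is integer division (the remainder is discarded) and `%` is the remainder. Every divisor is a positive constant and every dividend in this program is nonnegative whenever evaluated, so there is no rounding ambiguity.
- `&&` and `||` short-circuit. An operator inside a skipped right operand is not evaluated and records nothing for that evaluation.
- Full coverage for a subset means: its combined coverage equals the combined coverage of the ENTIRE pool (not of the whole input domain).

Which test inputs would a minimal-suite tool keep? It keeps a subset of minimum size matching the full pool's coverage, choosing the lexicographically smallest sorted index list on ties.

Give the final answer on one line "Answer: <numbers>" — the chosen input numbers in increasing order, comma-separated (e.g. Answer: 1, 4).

input #1 (g=1, z=14): covers B1=T, B1=F, B2=F, B3=S, B4=F, B5=E, B6=F, B7=F, B8=T, B9=T, B11=F
input #2 (g=0, z=6): covers B1=T, B1=F, B2=F, B3=S, B4=T, B5=S, B8=F, B10=F, B11=F
input #3 (g=9, z=16): covers B1=T, B1=F, B2=F, B3=S, B4=F, B5=E, B6=F, B7=T, B8=T, B9=T, B11=F
input #4 (g=7, z=14): covers B1=T, B1=F, B2=F, B3=S, B4=F, B5=E, B6=F, B7=T, B8=T, B9=T, B11=F
input #5 (g=0, z=16): covers B1=T, B1=F, B2=F, B3=S, B4=F, B5=E, B6=F, B7=F, B8=T, B9=T, B11=F
input #6 (g=6, z=6): covers B1=T, B1=F, B2=F, B3=S, B4=T, B5=S, B8=F, B10=F, B11=F
input #7 (g=9, z=8): covers B1=T, B1=F, B2=F, B3=S, B4=T, B5=S, B8=T, B9=F, B11=F
pool-wide coverage (17 outcomes): B1=T, B1=F, B2=F, B3=S, B4=T, B4=F, B5=S, B5=E, B6=F, B7=T, B7=F, B8=T, B8=F, B9=T, B9=F, B10=F, B11=F
every size-1 subset falls short of the 17 outcomes (best: 11/17)
every size-2 subset falls short of the 17 outcomes (best: 15/17)
every size-3 subset falls short of the 17 outcomes (best: 16/17)
at size 4, {1, 2, 3, 7} reaches all 17 outcomes; every lexicographically earlier size-4 subset fails

Answer: 1, 2, 3, 7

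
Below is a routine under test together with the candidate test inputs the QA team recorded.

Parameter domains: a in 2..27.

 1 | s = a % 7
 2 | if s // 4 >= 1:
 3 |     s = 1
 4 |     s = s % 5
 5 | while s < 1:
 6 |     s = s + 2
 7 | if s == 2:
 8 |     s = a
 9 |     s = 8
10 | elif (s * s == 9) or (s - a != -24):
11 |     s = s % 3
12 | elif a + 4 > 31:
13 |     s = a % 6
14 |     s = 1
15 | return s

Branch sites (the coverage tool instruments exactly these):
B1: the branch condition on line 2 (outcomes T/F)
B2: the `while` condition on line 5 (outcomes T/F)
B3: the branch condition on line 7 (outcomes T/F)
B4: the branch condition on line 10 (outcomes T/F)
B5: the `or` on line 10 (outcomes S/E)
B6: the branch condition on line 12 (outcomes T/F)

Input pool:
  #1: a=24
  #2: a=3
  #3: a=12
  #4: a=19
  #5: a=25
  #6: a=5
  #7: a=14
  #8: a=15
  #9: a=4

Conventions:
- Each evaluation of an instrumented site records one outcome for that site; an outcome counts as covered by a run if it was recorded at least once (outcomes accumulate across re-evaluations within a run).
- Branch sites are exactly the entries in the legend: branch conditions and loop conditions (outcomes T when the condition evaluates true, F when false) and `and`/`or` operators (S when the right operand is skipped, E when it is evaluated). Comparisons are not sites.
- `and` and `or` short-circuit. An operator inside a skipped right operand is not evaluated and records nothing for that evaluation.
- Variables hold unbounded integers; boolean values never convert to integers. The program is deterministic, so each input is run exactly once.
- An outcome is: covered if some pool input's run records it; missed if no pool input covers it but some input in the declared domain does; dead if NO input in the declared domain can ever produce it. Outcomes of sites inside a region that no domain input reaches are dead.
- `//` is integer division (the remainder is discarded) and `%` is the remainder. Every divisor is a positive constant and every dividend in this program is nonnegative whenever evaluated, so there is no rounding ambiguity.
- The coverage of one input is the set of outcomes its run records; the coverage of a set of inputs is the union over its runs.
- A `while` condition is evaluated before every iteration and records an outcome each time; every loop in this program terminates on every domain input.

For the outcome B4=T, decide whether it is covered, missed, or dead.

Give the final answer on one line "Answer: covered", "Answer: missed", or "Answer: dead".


B4=T is recorded by pool input(s) 1, 2, 3, 4, 6, 8, 9 -> covered
Answer: covered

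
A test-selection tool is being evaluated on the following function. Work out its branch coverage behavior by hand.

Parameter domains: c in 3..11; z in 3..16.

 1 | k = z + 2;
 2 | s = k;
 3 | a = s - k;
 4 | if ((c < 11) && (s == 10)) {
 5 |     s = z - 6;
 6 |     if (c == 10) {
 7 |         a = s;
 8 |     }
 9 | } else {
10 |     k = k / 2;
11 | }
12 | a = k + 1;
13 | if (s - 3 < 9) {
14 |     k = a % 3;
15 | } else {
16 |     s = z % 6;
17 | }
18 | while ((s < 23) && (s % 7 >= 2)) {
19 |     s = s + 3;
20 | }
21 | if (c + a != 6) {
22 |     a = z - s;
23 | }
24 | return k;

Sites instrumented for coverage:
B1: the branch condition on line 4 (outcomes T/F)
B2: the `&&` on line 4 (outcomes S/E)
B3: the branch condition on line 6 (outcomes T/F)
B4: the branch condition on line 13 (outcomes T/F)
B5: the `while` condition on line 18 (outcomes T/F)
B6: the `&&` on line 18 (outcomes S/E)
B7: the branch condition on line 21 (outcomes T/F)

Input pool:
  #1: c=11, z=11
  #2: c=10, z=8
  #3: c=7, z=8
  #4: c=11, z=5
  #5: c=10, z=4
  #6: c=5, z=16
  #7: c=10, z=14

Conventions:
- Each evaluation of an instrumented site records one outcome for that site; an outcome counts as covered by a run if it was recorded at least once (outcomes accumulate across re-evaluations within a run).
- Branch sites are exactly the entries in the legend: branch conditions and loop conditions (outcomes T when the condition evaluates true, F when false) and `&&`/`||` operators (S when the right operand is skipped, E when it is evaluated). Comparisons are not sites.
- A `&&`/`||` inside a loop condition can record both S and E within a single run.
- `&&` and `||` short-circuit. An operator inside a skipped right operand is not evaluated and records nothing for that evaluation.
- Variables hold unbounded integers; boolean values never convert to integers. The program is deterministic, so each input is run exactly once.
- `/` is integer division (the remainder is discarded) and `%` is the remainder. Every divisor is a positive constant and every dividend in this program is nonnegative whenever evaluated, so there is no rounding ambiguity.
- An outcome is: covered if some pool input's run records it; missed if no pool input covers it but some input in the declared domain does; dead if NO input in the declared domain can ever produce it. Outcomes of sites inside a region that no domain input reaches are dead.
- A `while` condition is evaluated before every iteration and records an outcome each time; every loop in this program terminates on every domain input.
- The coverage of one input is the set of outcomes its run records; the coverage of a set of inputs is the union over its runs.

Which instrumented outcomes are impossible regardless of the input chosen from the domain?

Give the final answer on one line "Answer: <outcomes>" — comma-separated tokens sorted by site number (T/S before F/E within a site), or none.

sweeping the full domain (126 inputs) for each outcome:
  B6=S: zero occurrences over every domain input -> dead
  reachable outcomes have witnesses, e.g. B1=T (e.g. c=3, z=8), B1=F (e.g. c=3, z=3), B2=S (e.g. c=11, z=3), B2=E (e.g. c=3, z=3)

Answer: B6=S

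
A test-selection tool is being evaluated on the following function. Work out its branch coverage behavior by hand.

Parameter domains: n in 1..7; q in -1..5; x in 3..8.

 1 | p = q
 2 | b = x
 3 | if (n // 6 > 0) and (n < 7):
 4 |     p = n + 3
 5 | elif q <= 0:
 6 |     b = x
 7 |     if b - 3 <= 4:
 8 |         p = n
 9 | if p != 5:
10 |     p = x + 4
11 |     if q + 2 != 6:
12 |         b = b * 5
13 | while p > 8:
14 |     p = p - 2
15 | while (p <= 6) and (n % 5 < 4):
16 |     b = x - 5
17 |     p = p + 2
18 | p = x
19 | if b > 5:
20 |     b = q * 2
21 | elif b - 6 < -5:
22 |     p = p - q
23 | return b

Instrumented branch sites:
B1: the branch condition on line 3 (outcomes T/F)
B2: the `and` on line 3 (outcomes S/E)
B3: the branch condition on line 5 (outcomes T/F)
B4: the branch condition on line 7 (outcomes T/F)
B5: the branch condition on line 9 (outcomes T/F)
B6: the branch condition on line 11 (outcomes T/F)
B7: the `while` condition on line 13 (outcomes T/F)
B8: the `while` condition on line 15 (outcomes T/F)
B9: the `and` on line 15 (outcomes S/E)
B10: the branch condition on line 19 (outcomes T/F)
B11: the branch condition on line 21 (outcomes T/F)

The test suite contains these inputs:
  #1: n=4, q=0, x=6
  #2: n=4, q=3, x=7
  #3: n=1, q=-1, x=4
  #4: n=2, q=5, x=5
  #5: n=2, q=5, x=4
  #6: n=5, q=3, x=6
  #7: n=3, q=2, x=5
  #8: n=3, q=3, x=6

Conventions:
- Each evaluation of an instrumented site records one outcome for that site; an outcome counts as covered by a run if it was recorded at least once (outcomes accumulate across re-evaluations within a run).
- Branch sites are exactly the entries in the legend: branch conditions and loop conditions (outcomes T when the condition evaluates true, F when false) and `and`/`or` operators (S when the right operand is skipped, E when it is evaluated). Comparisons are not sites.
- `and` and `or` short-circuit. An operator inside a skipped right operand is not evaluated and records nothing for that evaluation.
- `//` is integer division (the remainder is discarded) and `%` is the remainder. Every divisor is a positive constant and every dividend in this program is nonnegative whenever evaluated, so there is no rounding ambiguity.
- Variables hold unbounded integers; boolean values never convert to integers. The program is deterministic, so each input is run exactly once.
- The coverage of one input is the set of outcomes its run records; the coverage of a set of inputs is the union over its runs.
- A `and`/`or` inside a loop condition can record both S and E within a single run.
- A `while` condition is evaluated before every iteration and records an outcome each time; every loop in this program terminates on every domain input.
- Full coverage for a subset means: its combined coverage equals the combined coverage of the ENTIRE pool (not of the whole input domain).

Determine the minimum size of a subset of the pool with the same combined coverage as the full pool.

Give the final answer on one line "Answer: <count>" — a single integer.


#1 (n=4, q=0, x=6) -> covered: B1=F, B2=S, B3=T, B4=T, B5=T, B6=T, B7=T, B7=F, B8=F, B9=S, B10=T
#2 (n=4, q=3, x=7) -> covered: B1=F, B2=S, B3=F, B5=T, B6=T, B7=T, B7=F, B8=F, B9=S, B10=T
#3 (n=1, q=-1, x=4) -> covered: B1=F, B2=S, B3=T, B4=T, B5=T, B6=T, B7=F, B8=F, B9=S, B10=T
#4 (n=2, q=5, x=5) -> covered: B1=F, B2=S, B3=F, B5=F, B7=F, B8=T, B8=F, B9=S, B9=E, B10=F, B11=T
#5 (n=2, q=5, x=4) -> covered: B1=F, B2=S, B3=F, B5=F, B7=F, B8=T, B8=F, B9=S, B9=E, B10=F, B11=T
#6 (n=5, q=3, x=6) -> covered: B1=F, B2=S, B3=F, B5=T, B6=T, B7=T, B7=F, B8=F, B9=S, B10=T
#7 (n=3, q=2, x=5) -> covered: B1=F, B2=S, B3=F, B5=T, B6=T, B7=T, B7=F, B8=F, B9=S, B10=T
#8 (n=3, q=3, x=6) -> covered: B1=F, B2=S, B3=F, B5=T, B6=T, B7=T, B7=F, B8=F, B9=S, B10=T
pool-wide coverage (17 outcomes): B1=F, B2=S, B3=T, B3=F, B4=T, B5=T, B5=F, B6=T, B7=T, B7=F, B8=T, B8=F, B9=S, B9=E, B10=T, B10=F, B11=T
no size-1 subset reaches all 17 outcomes (best union: 11/17)
at size 2, {1, 4} reaches all 17 outcomes; every lexicographically earlier size-2 subset fails
Answer: 2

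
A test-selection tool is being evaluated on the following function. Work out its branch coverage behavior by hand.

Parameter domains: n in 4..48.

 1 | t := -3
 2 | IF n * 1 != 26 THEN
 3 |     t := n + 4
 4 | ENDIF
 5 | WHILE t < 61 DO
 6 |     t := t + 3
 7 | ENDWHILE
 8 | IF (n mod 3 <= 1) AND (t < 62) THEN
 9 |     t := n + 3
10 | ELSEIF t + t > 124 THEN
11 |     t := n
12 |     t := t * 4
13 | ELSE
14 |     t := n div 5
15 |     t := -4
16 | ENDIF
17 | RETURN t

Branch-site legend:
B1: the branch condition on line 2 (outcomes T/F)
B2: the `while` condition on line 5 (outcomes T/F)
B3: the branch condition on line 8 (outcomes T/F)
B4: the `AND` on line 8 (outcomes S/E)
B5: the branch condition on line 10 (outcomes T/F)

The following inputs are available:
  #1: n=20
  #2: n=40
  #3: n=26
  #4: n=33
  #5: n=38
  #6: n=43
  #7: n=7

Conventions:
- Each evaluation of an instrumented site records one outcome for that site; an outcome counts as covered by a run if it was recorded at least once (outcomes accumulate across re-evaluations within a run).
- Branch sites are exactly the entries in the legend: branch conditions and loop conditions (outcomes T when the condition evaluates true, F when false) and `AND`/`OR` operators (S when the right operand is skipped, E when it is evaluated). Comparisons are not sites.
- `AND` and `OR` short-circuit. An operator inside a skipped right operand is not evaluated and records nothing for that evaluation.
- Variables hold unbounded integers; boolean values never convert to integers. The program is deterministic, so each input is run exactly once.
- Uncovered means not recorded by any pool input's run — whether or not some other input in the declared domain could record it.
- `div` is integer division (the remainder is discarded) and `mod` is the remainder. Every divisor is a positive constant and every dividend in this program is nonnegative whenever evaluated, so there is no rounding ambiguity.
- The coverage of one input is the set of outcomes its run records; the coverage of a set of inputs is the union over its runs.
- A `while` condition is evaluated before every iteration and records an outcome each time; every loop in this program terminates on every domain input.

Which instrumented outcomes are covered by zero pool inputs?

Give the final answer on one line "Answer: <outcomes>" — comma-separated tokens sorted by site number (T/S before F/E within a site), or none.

#1 (n=20) -> B1->T, B2->T, B2->T, B2->T, B2->T, B2->T, B2->T, B2->T, B2->T, B2->T, B2->T, B2->T, B2->T, B2->T, ...; covered: B1=T, B2=T, B2=F, B3=F, B4=S, B5=T
#2 (n=40) -> B1->T, B2->T, B2->T, B2->T, B2->T, B2->T, B2->T, B2->F, B4->E, B3->F, B5->F; covered: B1=T, B2=T, B2=F, B3=F, B4=E, B5=F
#3 (n=26) -> B1->F, B2->T, B2->T, B2->T, B2->T, B2->T, B2->T, B2->T, B2->T, B2->T, B2->T, B2->T, B2->T, B2->T, ...; covered: B1=F, B2=T, B2=F, B3=F, B4=S, B5=T
#4 (n=33) -> B1->T, B2->T, B2->T, B2->T, B2->T, B2->T, B2->T, B2->T, B2->T, B2->F, B4->E, B3->T; covered: B1=T, B2=T, B2=F, B3=T, B4=E
#5 (n=38) -> B1->T, B2->T, B2->T, B2->T, B2->T, B2->T, B2->T, B2->T, B2->F, B4->S, B3->F, B5->T; covered: B1=T, B2=T, B2=F, B3=F, B4=S, B5=T
#6 (n=43) -> B1->T, B2->T, B2->T, B2->T, B2->T, B2->T, B2->F, B4->E, B3->F, B5->F; covered: B1=T, B2=T, B2=F, B3=F, B4=E, B5=F
#7 (n=7) -> B1->T, B2->T, B2->T, B2->T, B2->T, B2->T, B2->T, B2->T, B2->T, B2->T, B2->T, B2->T, B2->T, B2->T, ...; covered: B1=T, B2=T, B2=F, B3=F, B4=E, B5=F
union over the pool: B1=T, B1=F, B2=T, B2=F, B3=T, B3=F, B4=S, B4=E, B5=T, B5=F
uncovered (0 of 10): none

Answer: none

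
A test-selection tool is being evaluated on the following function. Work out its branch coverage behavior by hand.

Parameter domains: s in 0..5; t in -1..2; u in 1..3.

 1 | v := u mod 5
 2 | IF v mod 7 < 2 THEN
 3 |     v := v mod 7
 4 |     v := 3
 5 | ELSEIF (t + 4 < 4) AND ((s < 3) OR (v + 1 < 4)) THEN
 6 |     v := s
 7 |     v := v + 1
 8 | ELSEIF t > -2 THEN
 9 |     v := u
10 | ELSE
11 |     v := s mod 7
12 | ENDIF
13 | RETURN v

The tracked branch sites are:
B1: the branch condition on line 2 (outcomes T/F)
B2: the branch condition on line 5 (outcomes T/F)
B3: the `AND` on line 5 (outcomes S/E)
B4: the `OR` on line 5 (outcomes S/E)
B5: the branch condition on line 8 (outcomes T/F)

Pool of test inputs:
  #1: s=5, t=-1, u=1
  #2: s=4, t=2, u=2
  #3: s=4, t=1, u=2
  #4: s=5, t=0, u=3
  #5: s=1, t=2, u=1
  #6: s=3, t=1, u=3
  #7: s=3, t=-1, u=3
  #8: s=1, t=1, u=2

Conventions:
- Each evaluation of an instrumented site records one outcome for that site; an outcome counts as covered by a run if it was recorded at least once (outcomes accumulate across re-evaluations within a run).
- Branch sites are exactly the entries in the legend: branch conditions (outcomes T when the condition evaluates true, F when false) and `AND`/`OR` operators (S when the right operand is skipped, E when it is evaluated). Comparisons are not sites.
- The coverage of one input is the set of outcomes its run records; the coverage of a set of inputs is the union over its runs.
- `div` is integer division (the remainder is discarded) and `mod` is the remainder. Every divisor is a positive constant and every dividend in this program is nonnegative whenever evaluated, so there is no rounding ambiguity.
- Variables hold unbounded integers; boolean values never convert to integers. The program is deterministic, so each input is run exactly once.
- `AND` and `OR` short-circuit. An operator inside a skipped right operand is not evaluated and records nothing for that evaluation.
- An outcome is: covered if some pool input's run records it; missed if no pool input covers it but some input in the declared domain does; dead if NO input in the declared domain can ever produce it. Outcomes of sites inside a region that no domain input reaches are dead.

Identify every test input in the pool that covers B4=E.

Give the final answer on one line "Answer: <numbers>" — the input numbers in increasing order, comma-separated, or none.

input #1 (s=5, t=-1, u=1): does not record B4=E
input #2 (s=4, t=2, u=2): does not record B4=E
input #3 (s=4, t=1, u=2): does not record B4=E
input #4 (s=5, t=0, u=3): does not record B4=E
input #5 (s=1, t=2, u=1): does not record B4=E
input #6 (s=3, t=1, u=3): does not record B4=E
input #7 (s=3, t=-1, u=3): records B4=E
input #8 (s=1, t=1, u=2): does not record B4=E

Answer: 7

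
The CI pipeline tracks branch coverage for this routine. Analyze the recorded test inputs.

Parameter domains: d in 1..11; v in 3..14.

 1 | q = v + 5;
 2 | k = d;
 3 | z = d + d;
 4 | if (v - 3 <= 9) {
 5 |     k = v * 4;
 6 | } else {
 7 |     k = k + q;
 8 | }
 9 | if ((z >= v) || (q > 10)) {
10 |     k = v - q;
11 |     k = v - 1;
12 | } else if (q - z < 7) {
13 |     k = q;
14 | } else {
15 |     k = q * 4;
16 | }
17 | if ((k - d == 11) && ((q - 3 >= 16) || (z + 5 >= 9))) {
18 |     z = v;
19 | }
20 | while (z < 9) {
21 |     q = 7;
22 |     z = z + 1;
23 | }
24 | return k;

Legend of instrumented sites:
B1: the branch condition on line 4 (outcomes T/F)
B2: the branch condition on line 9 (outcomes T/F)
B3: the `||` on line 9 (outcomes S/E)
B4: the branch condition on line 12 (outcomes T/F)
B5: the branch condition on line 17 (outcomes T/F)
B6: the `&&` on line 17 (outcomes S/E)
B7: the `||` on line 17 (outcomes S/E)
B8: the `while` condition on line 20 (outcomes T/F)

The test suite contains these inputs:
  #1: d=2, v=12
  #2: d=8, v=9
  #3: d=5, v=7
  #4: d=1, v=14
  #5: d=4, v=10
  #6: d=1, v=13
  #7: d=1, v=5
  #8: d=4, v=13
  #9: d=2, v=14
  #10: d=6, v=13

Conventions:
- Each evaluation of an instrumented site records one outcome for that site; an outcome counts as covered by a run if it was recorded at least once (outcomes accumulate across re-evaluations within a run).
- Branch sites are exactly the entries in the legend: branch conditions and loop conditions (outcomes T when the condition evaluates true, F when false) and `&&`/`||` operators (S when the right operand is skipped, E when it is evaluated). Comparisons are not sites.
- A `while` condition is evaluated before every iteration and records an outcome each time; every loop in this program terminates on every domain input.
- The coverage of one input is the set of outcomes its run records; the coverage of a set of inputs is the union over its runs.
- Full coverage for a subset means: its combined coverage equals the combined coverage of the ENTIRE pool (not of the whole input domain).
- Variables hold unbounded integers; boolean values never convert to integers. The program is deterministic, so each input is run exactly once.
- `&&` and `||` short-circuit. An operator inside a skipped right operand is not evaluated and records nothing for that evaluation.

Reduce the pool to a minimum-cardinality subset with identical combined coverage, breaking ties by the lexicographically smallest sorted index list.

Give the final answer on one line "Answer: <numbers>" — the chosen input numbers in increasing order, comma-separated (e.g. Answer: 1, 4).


test 1 (d=2, v=12) fires B1->T, B3->E, B2->T, B6->S, B5->F, B8->T, B8->T, B8->T, B8->T, B8->T, B8->F; hits B1=T, B2=T, B3=E, B5=F, B6=S, B8=T, B8=F
test 2 (d=8, v=9) fires B1->T, B3->S, B2->T, B6->S, B5->F, B8->F; hits B1=T, B2=T, B3=S, B5=F, B6=S, B8=F
test 3 (d=5, v=7) fires B1->T, B3->S, B2->T, B6->S, B5->F, B8->F; hits B1=T, B2=T, B3=S, B5=F, B6=S, B8=F
test 4 (d=1, v=14) fires B1->F, B3->E, B2->T, B6->S, B5->F, B8->T, B8->T, B8->T, B8->T, B8->T, B8->T, B8->T, B8->F; hits B1=F, B2=T, B3=E, B5=F, B6=S, B8=T, B8=F
test 5 (d=4, v=10) fires B1->T, B3->E, B2->T, B6->S, B5->F, B8->T, B8->F; hits B1=T, B2=T, B3=E, B5=F, B6=S, B8=T, B8=F
test 6 (d=1, v=13) fires B1->F, B3->E, B2->T, B6->E, B7->E, B5->F, B8->T, B8->T, B8->T, B8->T, B8->T, B8->T, B8->T, B8->F; hits B1=F, B2=T, B3=E, B5=F, B6=E, B7=E, B8=T, B8=F
test 7 (d=1, v=5) fires B1->T, B3->E, B2->F, B4->F, B6->S, B5->F, B8->T, B8->T, B8->T, B8->T, B8->T, B8->T, B8->T, B8->F; hits B1=T, B2=F, B3=E, B4=F, B5=F, B6=S, B8=T, B8=F
test 8 (d=4, v=13) fires B1->F, B3->E, B2->T, B6->S, B5->F, B8->T, B8->F; hits B1=F, B2=T, B3=E, B5=F, B6=S, B8=T, B8=F
test 9 (d=2, v=14) fires B1->F, B3->E, B2->T, B6->E, B7->S, B5->T, B8->F; hits B1=F, B2=T, B3=E, B5=T, B6=E, B7=S, B8=F
test 10 (d=6, v=13) fires B1->F, B3->E, B2->T, B6->S, B5->F, B8->F; hits B1=F, B2=T, B3=E, B5=F, B6=S, B8=F
pool-wide coverage (15 outcomes): B1=T, B1=F, B2=T, B2=F, B3=S, B3=E, B4=F, B5=T, B5=F, B6=S, B6=E, B7=S, B7=E, B8=T, B8=F
checked all size-1 subsets: none covers 15 outcomes (max 8/15)
checked all size-2 subsets: none covers 15 outcomes (max 13/15)
checked all size-3 subsets: none covers 15 outcomes (max 14/15)
size 4: inputs {2, 6, 7, 9} cover all 15 outcomes, and no lexicographically smaller subset of this size does
Answer: 2, 6, 7, 9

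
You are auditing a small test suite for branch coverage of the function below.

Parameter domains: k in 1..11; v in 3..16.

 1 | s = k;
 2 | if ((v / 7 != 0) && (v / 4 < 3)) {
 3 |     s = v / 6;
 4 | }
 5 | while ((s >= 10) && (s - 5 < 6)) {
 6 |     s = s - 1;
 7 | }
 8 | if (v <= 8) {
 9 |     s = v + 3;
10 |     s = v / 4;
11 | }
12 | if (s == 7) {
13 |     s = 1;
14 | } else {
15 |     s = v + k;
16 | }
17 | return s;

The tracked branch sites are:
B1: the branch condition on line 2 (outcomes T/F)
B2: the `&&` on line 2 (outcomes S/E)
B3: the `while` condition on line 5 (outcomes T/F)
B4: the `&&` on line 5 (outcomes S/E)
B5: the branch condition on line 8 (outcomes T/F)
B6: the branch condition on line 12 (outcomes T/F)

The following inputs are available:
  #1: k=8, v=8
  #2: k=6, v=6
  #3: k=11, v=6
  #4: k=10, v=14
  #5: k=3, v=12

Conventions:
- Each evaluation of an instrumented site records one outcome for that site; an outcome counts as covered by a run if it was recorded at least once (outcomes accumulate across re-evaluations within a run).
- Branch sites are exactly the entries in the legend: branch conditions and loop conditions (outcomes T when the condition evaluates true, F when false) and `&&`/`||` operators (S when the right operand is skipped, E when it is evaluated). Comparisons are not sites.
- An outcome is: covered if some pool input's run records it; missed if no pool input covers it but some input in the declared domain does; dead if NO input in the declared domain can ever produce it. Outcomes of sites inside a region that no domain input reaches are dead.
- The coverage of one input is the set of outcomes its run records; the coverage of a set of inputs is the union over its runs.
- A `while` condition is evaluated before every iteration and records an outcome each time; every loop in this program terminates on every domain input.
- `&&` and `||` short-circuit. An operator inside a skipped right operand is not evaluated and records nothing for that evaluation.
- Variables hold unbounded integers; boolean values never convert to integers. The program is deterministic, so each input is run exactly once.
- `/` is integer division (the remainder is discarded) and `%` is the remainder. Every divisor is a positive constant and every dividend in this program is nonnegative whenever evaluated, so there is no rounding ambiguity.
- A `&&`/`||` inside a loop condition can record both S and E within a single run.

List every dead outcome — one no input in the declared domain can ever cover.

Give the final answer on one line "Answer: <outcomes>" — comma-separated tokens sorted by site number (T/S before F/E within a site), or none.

sweeping the full domain (154 inputs) for each outcome:
  reachable outcomes have witnesses, e.g. B1=T (e.g. k=1, v=7), B1=F (e.g. k=1, v=3), B2=S (e.g. k=1, v=3), B2=E (e.g. k=1, v=7)

Answer: none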